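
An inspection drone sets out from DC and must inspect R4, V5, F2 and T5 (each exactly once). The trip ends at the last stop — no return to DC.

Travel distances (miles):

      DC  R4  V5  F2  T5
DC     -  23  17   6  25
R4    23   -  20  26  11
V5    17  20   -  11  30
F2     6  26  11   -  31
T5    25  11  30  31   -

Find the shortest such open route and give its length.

There are 4! = 24 possible orderings.
DC→R4→V5→F2→T5: 23+20+11+31 = 85
DC→R4→V5→T5→F2: 23+20+30+31 = 104
DC→R4→F2→V5→T5: 23+26+11+30 = 90
DC→R4→F2→T5→V5: 23+26+31+30 = 110
DC→R4→T5→V5→F2: 23+11+30+11 = 75
DC→R4→T5→F2→V5: 23+11+31+11 = 76
DC→V5→R4→F2→T5: 17+20+26+31 = 94
DC→V5→R4→T5→F2: 17+20+11+31 = 79
DC→V5→F2→R4→T5: 17+11+26+11 = 65
DC→V5→F2→T5→R4: 17+11+31+11 = 70
DC→V5→T5→R4→F2: 17+30+11+26 = 84
DC→V5→T5→F2→R4: 17+30+31+26 = 104
DC→F2→R4→V5→T5: 6+26+20+30 = 82
DC→F2→R4→T5→V5: 6+26+11+30 = 73
… (10 more)
DC→F2→V5→R4→T5: 6+11+20+11 = 48  ← best
The minimum is 48.
One shortest path: DC → F2 → V5 → R4 → T5.

48 miles — the minimum one-way total.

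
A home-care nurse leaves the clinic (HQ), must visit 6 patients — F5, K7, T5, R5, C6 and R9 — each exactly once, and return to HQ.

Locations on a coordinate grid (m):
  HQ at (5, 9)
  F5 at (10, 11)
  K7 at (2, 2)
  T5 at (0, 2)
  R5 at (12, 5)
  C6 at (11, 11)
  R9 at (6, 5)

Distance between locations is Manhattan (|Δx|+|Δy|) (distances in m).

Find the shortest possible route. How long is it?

Minimum total distance: 42 m.

With 6 stops there are 6!/2 = 360 distinct round trips (a route and its reverse cost the same).
HQ-F5-K7-T5-R5-C6-R9-HQ: 7+17+2+15+7+11+5 = 64
HQ-F5-K7-T5-R5-R9-C6-HQ: 7+17+2+15+6+11+8 = 66
HQ-F5-K7-T5-C6-R5-R9-HQ: 7+17+2+20+7+6+5 = 64
HQ-F5-K7-T5-C6-R9-R5-HQ: 7+17+2+20+11+6+11 = 74
HQ-F5-K7-T5-R9-R5-C6-HQ: 7+17+2+9+6+7+8 = 56
HQ-F5-K7-T5-R9-C6-R5-HQ: 7+17+2+9+11+7+11 = 64
HQ-F5-K7-R5-T5-C6-R9-HQ: 7+17+13+15+20+11+5 = 88
HQ-F5-K7-R5-T5-R9-C6-HQ: 7+17+13+15+9+11+8 = 80
… (352 more)
HQ-F5-C6-R5-R9-K7-T5-HQ: 7+1+7+6+7+2+12 = 42  ← best
The minimum is 42.
One optimal route: HQ → F5 → C6 → R5 → R9 → K7 → T5 → HQ (or its reverse).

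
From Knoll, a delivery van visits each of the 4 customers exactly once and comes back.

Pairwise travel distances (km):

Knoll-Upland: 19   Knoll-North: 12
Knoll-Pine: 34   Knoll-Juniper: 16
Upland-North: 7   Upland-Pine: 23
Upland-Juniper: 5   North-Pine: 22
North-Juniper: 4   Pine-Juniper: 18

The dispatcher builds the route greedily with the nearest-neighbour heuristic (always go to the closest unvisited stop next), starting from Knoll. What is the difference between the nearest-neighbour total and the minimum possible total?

2 km longer than the optimal tour.

Knoll: North=12, Juniper=16, Upland=19, Pine=34 ⇒ North
North: Juniper=4, Upland=7, Pine=22 ⇒ Juniper
Juniper: Upland=5, Pine=18 ⇒ Upland
Upland: Pine=23 ⇒ Pine
NN route Knoll → North → Juniper → Upland → Pine → Knoll costs 78.
Optimal: Knoll → Upland → Pine → Juniper → North → Knoll costs 76 (by enumerating all 12 distinct tours).
Excess = 78 − 76 = 2.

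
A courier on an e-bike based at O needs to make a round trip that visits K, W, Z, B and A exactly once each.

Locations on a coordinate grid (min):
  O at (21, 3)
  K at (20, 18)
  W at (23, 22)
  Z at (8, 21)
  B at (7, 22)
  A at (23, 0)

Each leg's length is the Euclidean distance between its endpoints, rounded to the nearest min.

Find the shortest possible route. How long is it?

O - K - W - Z - B - A - O: 15+5+15+1+27+4 = 67
O - K - W - Z - A - B - O: 15+5+15+26+27+24 = 112
O - K - W - B - Z - A - O: 15+5+16+1+26+4 = 67
O - K - W - B - A - Z - O: 15+5+16+27+26+22 = 111
O - K - W - A - Z - B - O: 15+5+22+26+1+24 = 93
O - K - W - A - B - Z - O: 15+5+22+27+1+22 = 92
O - K - Z - W - B - A - O: 15+12+15+16+27+4 = 89
O - K - Z - W - A - B - O: 15+12+15+22+27+24 = 115
O - K - Z - B - W - A - O: 15+12+1+16+22+4 = 70
O - K - Z - B - A - W - O: 15+12+1+27+22+19 = 96
O - K - Z - A - W - B - O: 15+12+26+22+16+24 = 115
O - K - Z - A - B - W - O: 15+12+26+27+16+19 = 115
O - K - B - W - Z - A - O: 15+14+16+15+26+4 = 90
O - K - B - W - A - Z - O: 15+14+16+22+26+22 = 115
… (46 more)
O - Z - B - W - K - A - O: 22+1+16+5+18+4 = 66  ← best
The minimum is 66.
One optimal route: O → Z → B → W → K → A → O (or its reverse).

Shortest round trip = 66 min.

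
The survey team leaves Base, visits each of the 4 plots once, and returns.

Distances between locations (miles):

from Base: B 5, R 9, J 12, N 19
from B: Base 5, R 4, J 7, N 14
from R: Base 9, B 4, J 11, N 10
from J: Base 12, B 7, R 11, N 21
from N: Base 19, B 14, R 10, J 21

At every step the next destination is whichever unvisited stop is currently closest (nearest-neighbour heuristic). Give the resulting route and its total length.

From Base: distances to unvisited — B=5, R=9, J=12, N=19. Nearest is B (5).
From B: distances to unvisited — R=4, J=7, N=14. Nearest is R (4).
From R: distances to unvisited — N=10, J=11. Nearest is N (10).
From N: distances to unvisited — J=21. Nearest is J (21).
Return J→Base: 12.
Total = 5 + 4 + 10 + 21 + 12 = 52.

Total distance 52 miles via the nearest-neighbour route Base → B → R → N → J → Base.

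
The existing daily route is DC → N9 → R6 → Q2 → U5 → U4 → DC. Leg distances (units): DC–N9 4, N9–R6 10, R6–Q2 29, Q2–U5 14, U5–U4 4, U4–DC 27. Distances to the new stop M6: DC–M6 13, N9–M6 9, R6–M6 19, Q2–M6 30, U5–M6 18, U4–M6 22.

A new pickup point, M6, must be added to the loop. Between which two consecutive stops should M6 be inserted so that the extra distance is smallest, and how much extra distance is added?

Adding 8 by placing M6 on the U4–DC leg.

Insertion cost between consecutive stops i–j is d(i,M6) + d(M6,j) − d(i,j):
  between DC and N9: 13 + 9 − 4 = 18
  between N9 and R6: 9 + 19 − 10 = 18
  between R6 and Q2: 19 + 30 − 29 = 20
  between Q2 and U5: 30 + 18 − 14 = 34
  between U5 and U4: 18 + 22 − 4 = 36
  between U4 and DC: 22 + 13 − 27 = 8
Cheapest insertion is between U4 and DC, adding 8.
New total = 88 + 8 = 96.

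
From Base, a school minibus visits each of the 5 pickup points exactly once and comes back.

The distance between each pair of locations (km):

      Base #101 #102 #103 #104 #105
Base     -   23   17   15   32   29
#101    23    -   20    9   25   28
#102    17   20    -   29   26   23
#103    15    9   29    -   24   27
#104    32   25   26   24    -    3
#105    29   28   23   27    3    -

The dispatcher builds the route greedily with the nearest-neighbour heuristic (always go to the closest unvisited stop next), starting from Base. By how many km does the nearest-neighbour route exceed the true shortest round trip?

The nearest-neighbour route is 10 km longer than optimal.

Base: #103=15, #102=17, #101=23, #105=29, #104=32 ⇒ #103
#103: #101=9, #104=24, #105=27, #102=29 ⇒ #101
#101: #102=20, #104=25, #105=28 ⇒ #102
#102: #105=23, #104=26 ⇒ #105
#105: #104=3 ⇒ #104
NN route Base → #103 → #101 → #102 → #105 → #104 → Base costs 102.
Optimal: Base → #102 → #105 → #104 → #101 → #103 → Base costs 92 (by enumerating all 60 distinct tours).
Excess = 102 − 92 = 10.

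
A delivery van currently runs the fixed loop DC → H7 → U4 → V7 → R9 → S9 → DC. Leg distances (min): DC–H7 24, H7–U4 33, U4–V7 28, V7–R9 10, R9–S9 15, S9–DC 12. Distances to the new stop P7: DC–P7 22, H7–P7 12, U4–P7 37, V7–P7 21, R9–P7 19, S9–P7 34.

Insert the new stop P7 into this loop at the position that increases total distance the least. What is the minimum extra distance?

Insertion cost between consecutive stops i–j is d(i,P7) + d(P7,j) − d(i,j):
  between DC and H7: 22 + 12 − 24 = 10
  between H7 and U4: 12 + 37 − 33 = 16
  between U4 and V7: 37 + 21 − 28 = 30
  between V7 and R9: 21 + 19 − 10 = 30
  between R9 and S9: 19 + 34 − 15 = 38
  between S9 and DC: 34 + 22 − 12 = 44
Cheapest insertion is between DC and H7, adding 10.
New total = 122 + 10 = 132.

Adding 10 min by placing P7 on the DC–H7 leg.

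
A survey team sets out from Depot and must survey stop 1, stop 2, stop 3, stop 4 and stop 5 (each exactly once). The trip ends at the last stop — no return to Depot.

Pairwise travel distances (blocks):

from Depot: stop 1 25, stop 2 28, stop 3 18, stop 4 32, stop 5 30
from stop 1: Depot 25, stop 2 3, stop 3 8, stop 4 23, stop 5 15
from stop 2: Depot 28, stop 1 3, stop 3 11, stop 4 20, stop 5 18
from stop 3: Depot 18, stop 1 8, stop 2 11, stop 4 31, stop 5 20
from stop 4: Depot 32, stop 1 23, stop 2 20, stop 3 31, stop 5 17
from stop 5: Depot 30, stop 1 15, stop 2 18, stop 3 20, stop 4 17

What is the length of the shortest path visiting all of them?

There are 5! = 120 possible orderings.
Depot→stop 1→stop 2→stop 3→stop 4→stop 5: 25+3+11+31+17 = 87
Depot→stop 1→stop 2→stop 3→stop 5→stop 4: 25+3+11+20+17 = 76
Depot→stop 1→stop 2→stop 4→stop 3→stop 5: 25+3+20+31+20 = 99
Depot→stop 1→stop 2→stop 4→stop 5→stop 3: 25+3+20+17+20 = 85
Depot→stop 1→stop 2→stop 5→stop 3→stop 4: 25+3+18+20+31 = 97
Depot→stop 1→stop 2→stop 5→stop 4→stop 3: 25+3+18+17+31 = 94
Depot→stop 1→stop 3→stop 2→stop 4→stop 5: 25+8+11+20+17 = 81
Depot→stop 1→stop 3→stop 2→stop 5→stop 4: 25+8+11+18+17 = 79
Depot→stop 1→stop 3→stop 4→stop 2→stop 5: 25+8+31+20+18 = 102
Depot→stop 1→stop 3→stop 4→stop 5→stop 2: 25+8+31+17+18 = 99
Depot→stop 1→stop 3→stop 5→stop 2→stop 4: 25+8+20+18+20 = 91
Depot→stop 1→stop 3→stop 5→stop 4→stop 2: 25+8+20+17+20 = 90
Depot→stop 1→stop 4→stop 2→stop 3→stop 5: 25+23+20+11+20 = 99
Depot→stop 1→stop 4→stop 2→stop 5→stop 3: 25+23+20+18+20 = 106
… (106 more)
Depot→stop 3→stop 1→stop 2→stop 5→stop 4: 18+8+3+18+17 = 64  ← best
The minimum is 64.
One shortest path: Depot → stop 3 → stop 1 → stop 2 → stop 5 → stop 4.

64 blocks — the minimum one-way total.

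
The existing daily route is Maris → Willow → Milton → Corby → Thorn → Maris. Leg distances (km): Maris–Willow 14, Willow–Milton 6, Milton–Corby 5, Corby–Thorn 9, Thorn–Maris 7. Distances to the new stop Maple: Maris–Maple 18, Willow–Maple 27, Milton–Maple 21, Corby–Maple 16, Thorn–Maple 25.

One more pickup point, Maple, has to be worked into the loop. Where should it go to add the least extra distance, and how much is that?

Adding 31 km by placing Maple on the Maris–Willow leg.

Insertion cost between consecutive stops i–j is d(i,Maple) + d(Maple,j) − d(i,j):
  between Maris and Willow: 18 + 27 − 14 = 31
  between Willow and Milton: 27 + 21 − 6 = 42
  between Milton and Corby: 21 + 16 − 5 = 32
  between Corby and Thorn: 16 + 25 − 9 = 32
  between Thorn and Maris: 25 + 18 − 7 = 36
Cheapest insertion is between Maris and Willow, adding 31.
New total = 41 + 31 = 72.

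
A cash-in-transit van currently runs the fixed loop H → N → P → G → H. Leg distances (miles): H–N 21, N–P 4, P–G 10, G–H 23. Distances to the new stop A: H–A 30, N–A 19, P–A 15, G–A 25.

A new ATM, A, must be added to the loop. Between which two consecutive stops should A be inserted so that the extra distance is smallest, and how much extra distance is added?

+28 miles — insert A between H and N.

Insertion cost between consecutive stops i–j is d(i,A) + d(A,j) − d(i,j):
  between H and N: 30 + 19 − 21 = 28
  between N and P: 19 + 15 − 4 = 30
  between P and G: 15 + 25 − 10 = 30
  between G and H: 25 + 30 − 23 = 32
Cheapest insertion is between H and N, adding 28.
New total = 58 + 28 = 86.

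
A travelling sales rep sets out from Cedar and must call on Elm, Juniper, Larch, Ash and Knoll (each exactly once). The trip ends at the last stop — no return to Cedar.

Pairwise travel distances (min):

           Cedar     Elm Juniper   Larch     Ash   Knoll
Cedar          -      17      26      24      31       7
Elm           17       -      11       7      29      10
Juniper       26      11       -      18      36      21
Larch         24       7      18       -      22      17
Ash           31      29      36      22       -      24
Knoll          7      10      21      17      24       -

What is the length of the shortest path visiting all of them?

68 min — the minimum one-way total.

There are 5! = 120 possible orderings.
Cedar - Elm - Juniper - Larch - Ash - Knoll: 17+11+18+22+24 = 92
Cedar - Elm - Juniper - Larch - Knoll - Ash: 17+11+18+17+24 = 87
Cedar - Elm - Juniper - Ash - Larch - Knoll: 17+11+36+22+17 = 103
Cedar - Elm - Juniper - Ash - Knoll - Larch: 17+11+36+24+17 = 105
Cedar - Elm - Juniper - Knoll - Larch - Ash: 17+11+21+17+22 = 88
Cedar - Elm - Juniper - Knoll - Ash - Larch: 17+11+21+24+22 = 95
Cedar - Elm - Larch - Juniper - Ash - Knoll: 17+7+18+36+24 = 102
Cedar - Elm - Larch - Juniper - Knoll - Ash: 17+7+18+21+24 = 87
Cedar - Elm - Larch - Ash - Juniper - Knoll: 17+7+22+36+21 = 103
Cedar - Elm - Larch - Ash - Knoll - Juniper: 17+7+22+24+21 = 91
Cedar - Elm - Larch - Knoll - Juniper - Ash: 17+7+17+21+36 = 98
Cedar - Elm - Larch - Knoll - Ash - Juniper: 17+7+17+24+36 = 101
Cedar - Elm - Ash - Juniper - Larch - Knoll: 17+29+36+18+17 = 117
Cedar - Elm - Ash - Juniper - Knoll - Larch: 17+29+36+21+17 = 120
… (106 more)
Cedar - Knoll - Elm - Juniper - Larch - Ash: 7+10+11+18+22 = 68  ← best
The minimum is 68.
One shortest path: Cedar → Knoll → Elm → Juniper → Larch → Ash.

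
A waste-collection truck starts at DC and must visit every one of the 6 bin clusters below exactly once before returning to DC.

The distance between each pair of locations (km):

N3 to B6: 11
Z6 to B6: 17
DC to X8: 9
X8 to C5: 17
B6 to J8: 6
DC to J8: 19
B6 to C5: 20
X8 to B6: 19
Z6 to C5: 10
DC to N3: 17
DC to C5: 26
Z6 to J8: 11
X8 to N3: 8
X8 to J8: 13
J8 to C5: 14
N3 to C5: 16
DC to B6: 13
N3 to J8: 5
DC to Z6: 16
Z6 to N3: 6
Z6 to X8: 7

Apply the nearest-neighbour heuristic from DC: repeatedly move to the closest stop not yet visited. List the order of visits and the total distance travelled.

At DC the remaining stops are X8 9, B6 13, Z6 16, N3 17, J8 19, C5 26; go to X8.
At X8 the remaining stops are Z6 7, N3 8, J8 13, C5 17, B6 19; go to Z6.
At Z6 the remaining stops are N3 6, C5 10, J8 11, B6 17; go to N3.
At N3 the remaining stops are J8 5, B6 11, C5 16; go to J8.
At J8 the remaining stops are B6 6, C5 14; go to B6.
At B6 the remaining stops are C5 20; go to C5.
Return C5→DC: 26.
Total = 9 + 7 + 6 + 5 + 6 + 20 + 26 = 79.

Nearest-neighbour total = 79 km; route DC → X8 → Z6 → N3 → J8 → B6 → C5 → DC.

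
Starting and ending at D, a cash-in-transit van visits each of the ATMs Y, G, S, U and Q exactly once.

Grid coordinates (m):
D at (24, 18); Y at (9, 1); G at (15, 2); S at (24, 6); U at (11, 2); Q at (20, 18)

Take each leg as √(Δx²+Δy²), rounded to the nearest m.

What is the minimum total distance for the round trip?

52 m — the shortest possible round trip.

With 5 stops there are 5!/2 = 60 distinct round trips (a route and its reverse cost the same).
D → Y → G → S → U → Q → D: 23+6+10+14+18+4 = 75
D → Y → G → S → Q → U → D: 23+6+10+13+18+21 = 91
D → Y → G → U → S → Q → D: 23+6+4+14+13+4 = 64
D → Y → G → U → Q → S → D: 23+6+4+18+13+12 = 76
D → Y → G → Q → S → U → D: 23+6+17+13+14+21 = 94
D → Y → G → Q → U → S → D: 23+6+17+18+14+12 = 90
D → Y → S → G → U → Q → D: 23+16+10+4+18+4 = 75
D → Y → S → G → Q → U → D: 23+16+10+17+18+21 = 105
D → Y → S → U → G → Q → D: 23+16+14+4+17+4 = 78
D → Y → S → U → Q → G → D: 23+16+14+18+17+18 = 106
D → Y → S → Q → G → U → D: 23+16+13+17+4+21 = 94
D → Y → S → Q → U → G → D: 23+16+13+18+4+18 = 92
D → Y → U → G → S → Q → D: 23+2+4+10+13+4 = 56
D → Y → U → G → Q → S → D: 23+2+4+17+13+12 = 71
… (46 more)
D → S → G → Y → U → Q → D: 12+10+6+2+18+4 = 52  ← best
The minimum is 52.
One optimal route: D → S → G → Y → U → Q → D (or its reverse).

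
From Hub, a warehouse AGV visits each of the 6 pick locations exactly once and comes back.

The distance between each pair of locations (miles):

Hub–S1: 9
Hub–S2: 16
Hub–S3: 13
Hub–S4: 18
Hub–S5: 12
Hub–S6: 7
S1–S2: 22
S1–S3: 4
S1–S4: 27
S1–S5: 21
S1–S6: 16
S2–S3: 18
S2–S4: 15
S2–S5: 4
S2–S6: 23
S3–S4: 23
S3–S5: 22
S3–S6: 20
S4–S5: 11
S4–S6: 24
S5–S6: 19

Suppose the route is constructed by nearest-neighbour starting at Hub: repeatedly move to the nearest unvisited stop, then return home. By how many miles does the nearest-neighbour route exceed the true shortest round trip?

1 miles longer than the optimal tour.

From Hub: S6=7, S1=9, S5=12, S3=13, S2=16, S4=18 → choose S6 (7).
From S6: S1=16, S5=19, S3=20, S2=23, S4=24 → choose S1 (16).
From S1: S3=4, S5=21, S2=22, S4=27 → choose S3 (4).
From S3: S2=18, S5=22, S4=23 → choose S2 (18).
From S2: S5=4, S4=15 → choose S5 (4).
From S5: S4=11 → choose S4 (11).
NN route Hub → S6 → S1 → S3 → S2 → S5 → S4 → Hub costs 78.
Optimal: Hub → S1 → S3 → S2 → S5 → S4 → S6 → Hub costs 77 (by enumerating all 360 distinct tours).
Excess = 78 − 77 = 1.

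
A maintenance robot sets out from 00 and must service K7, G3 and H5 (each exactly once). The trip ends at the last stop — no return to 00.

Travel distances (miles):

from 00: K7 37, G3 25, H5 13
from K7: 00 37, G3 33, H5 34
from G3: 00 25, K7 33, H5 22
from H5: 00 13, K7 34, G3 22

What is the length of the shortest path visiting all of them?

There are 3! = 6 possible orderings.
00 - K7 - G3 - H5: 37+33+22 = 92
00 - K7 - H5 - G3: 37+34+22 = 93
00 - G3 - K7 - H5: 25+33+34 = 92
00 - G3 - H5 - K7: 25+22+34 = 81
00 - H5 - K7 - G3: 13+34+33 = 80
00 - H5 - G3 - K7: 13+22+33 = 68
The minimum is 68.
One shortest path: 00 → H5 → G3 → K7.

68 miles — the minimum one-way total.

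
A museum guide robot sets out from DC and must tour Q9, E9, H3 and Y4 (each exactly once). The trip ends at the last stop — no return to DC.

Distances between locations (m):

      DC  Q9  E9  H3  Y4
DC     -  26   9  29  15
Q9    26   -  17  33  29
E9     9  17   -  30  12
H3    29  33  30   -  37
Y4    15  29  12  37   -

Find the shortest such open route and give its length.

There are 4! = 24 possible orderings.
DC - Q9 - E9 - H3 - Y4: 26+17+30+37 = 110
DC - Q9 - E9 - Y4 - H3: 26+17+12+37 = 92
DC - Q9 - H3 - E9 - Y4: 26+33+30+12 = 101
DC - Q9 - H3 - Y4 - E9: 26+33+37+12 = 108
DC - Q9 - Y4 - E9 - H3: 26+29+12+30 = 97
DC - Q9 - Y4 - H3 - E9: 26+29+37+30 = 122
DC - E9 - Q9 - H3 - Y4: 9+17+33+37 = 96
DC - E9 - Q9 - Y4 - H3: 9+17+29+37 = 92
DC - E9 - H3 - Q9 - Y4: 9+30+33+29 = 101
DC - E9 - H3 - Y4 - Q9: 9+30+37+29 = 105
DC - E9 - Y4 - Q9 - H3: 9+12+29+33 = 83
DC - E9 - Y4 - H3 - Q9: 9+12+37+33 = 91
DC - H3 - Q9 - E9 - Y4: 29+33+17+12 = 91
DC - H3 - Q9 - Y4 - E9: 29+33+29+12 = 103
… (10 more)
DC - Y4 - E9 - Q9 - H3: 15+12+17+33 = 77  ← best
The minimum is 77.
One shortest path: DC → Y4 → E9 → Q9 → H3.

Minimum one-way distance = 77 m.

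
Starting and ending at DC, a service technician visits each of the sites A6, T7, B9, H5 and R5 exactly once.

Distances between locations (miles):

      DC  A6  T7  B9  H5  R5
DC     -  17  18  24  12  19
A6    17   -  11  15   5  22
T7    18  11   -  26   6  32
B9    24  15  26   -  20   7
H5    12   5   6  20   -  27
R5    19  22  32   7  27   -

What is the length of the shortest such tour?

There are 60 distinct closed tours to check (reversals are equivalent).
DC → A6 → T7 → B9 → H5 → R5 → DC: 17+11+26+20+27+19 = 120
DC → A6 → T7 → B9 → R5 → H5 → DC: 17+11+26+7+27+12 = 100
DC → A6 → T7 → H5 → B9 → R5 → DC: 17+11+6+20+7+19 = 80
DC → A6 → T7 → H5 → R5 → B9 → DC: 17+11+6+27+7+24 = 92
DC → A6 → T7 → R5 → B9 → H5 → DC: 17+11+32+7+20+12 = 99
DC → A6 → T7 → R5 → H5 → B9 → DC: 17+11+32+27+20+24 = 131
DC → A6 → B9 → T7 → H5 → R5 → DC: 17+15+26+6+27+19 = 110
DC → A6 → B9 → T7 → R5 → H5 → DC: 17+15+26+32+27+12 = 129
DC → A6 → B9 → H5 → T7 → R5 → DC: 17+15+20+6+32+19 = 109
DC → A6 → B9 → H5 → R5 → T7 → DC: 17+15+20+27+32+18 = 129
DC → A6 → B9 → R5 → T7 → H5 → DC: 17+15+7+32+6+12 = 89
DC → A6 → B9 → R5 → H5 → T7 → DC: 17+15+7+27+6+18 = 90
DC → A6 → H5 → T7 → B9 → R5 → DC: 17+5+6+26+7+19 = 80
DC → A6 → H5 → T7 → R5 → B9 → DC: 17+5+6+32+7+24 = 91
… (46 more)
DC → T7 → H5 → A6 → B9 → R5 → DC: 18+6+5+15+7+19 = 70  ← best
The minimum is 70.
One optimal route: DC → T7 → H5 → A6 → B9 → R5 → DC (or its reverse).

Shortest round trip = 70 miles.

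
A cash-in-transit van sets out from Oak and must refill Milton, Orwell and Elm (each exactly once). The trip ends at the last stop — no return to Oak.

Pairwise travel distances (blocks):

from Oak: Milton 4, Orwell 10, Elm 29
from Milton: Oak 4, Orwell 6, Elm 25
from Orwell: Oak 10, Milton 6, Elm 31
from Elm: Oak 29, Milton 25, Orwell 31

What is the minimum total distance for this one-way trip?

41 blocks — the minimum one-way total.

There are 3! = 6 possible orderings.
Oak→Milton→Orwell→Elm: 4+6+31 = 41
Oak→Milton→Elm→Orwell: 4+25+31 = 60
Oak→Orwell→Milton→Elm: 10+6+25 = 41
Oak→Orwell→Elm→Milton: 10+31+25 = 66
Oak→Elm→Milton→Orwell: 29+25+6 = 60
Oak→Elm→Orwell→Milton: 29+31+6 = 66
The minimum is 41.
One shortest path: Oak → Milton → Orwell → Elm.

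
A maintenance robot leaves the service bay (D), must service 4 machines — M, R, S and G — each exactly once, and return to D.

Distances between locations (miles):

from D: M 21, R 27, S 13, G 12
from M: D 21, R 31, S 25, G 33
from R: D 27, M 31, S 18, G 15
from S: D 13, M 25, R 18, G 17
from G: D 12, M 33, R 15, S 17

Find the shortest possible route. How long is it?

Minimum total distance: 91 miles.

With 4 stops there are 4!/2 = 12 distinct round trips (a route and its reverse cost the same).
D → M → R → S → G → D: 21+31+18+17+12 = 99
D → M → R → G → S → D: 21+31+15+17+13 = 97
D → M → S → R → G → D: 21+25+18+15+12 = 91
D → M → S → G → R → D: 21+25+17+15+27 = 105
D → M → G → R → S → D: 21+33+15+18+13 = 100
D → M → G → S → R → D: 21+33+17+18+27 = 116
D → R → M → S → G → D: 27+31+25+17+12 = 112
D → R → M → G → S → D: 27+31+33+17+13 = 121
D → R → S → M → G → D: 27+18+25+33+12 = 115
D → R → G → M → S → D: 27+15+33+25+13 = 113
D → S → M → R → G → D: 13+25+31+15+12 = 96
D → S → R → M → G → D: 13+18+31+33+12 = 107
The minimum is 91.
One optimal route: D → M → S → R → G → D (or its reverse).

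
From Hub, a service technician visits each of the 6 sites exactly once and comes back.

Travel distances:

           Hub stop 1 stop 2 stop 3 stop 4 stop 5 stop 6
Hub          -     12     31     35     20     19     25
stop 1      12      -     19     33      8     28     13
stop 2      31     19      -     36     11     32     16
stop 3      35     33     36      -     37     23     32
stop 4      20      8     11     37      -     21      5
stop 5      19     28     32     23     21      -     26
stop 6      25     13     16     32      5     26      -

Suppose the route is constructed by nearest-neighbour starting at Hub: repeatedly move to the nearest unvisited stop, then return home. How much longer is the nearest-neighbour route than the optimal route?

From Hub: stop 1=12, stop 5=19, stop 4=20, stop 6=25, stop 2=31, stop 3=35 → choose stop 1 (12).
From stop 1: stop 4=8, stop 6=13, stop 2=19, stop 5=28, stop 3=33 → choose stop 4 (8).
From stop 4: stop 6=5, stop 2=11, stop 5=21, stop 3=37 → choose stop 6 (5).
From stop 6: stop 2=16, stop 5=26, stop 3=32 → choose stop 2 (16).
From stop 2: stop 5=32, stop 3=36 → choose stop 5 (32).
From stop 5: stop 3=23 → choose stop 3 (23).
NN route Hub → stop 1 → stop 4 → stop 6 → stop 2 → stop 5 → stop 3 → Hub costs 131.
Optimal: Hub → stop 1 → stop 4 → stop 6 → stop 2 → stop 3 → stop 5 → Hub costs 119 (by enumerating all 360 distinct tours).
Excess = 131 − 119 = 12.

12 longer than the optimal tour.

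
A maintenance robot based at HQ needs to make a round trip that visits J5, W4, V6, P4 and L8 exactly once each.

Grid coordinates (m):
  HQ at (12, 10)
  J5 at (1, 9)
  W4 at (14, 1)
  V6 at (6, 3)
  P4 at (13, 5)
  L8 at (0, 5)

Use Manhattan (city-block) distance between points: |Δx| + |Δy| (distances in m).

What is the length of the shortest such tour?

46 m — the shortest possible round trip.

With 5 stops there are 5!/2 = 60 distinct round trips (a route and its reverse cost the same).
HQ→J5→W4→V6→P4→L8→HQ: 12+21+10+9+13+17 = 82
HQ→J5→W4→V6→L8→P4→HQ: 12+21+10+8+13+6 = 70
HQ→J5→W4→P4→V6→L8→HQ: 12+21+5+9+8+17 = 72
HQ→J5→W4→P4→L8→V6→HQ: 12+21+5+13+8+13 = 72
HQ→J5→W4→L8→V6→P4→HQ: 12+21+18+8+9+6 = 74
HQ→J5→W4→L8→P4→V6→HQ: 12+21+18+13+9+13 = 86
HQ→J5→V6→W4→P4→L8→HQ: 12+11+10+5+13+17 = 68
HQ→J5→V6→W4→L8→P4→HQ: 12+11+10+18+13+6 = 70
HQ→J5→V6→P4→W4→L8→HQ: 12+11+9+5+18+17 = 72
HQ→J5→V6→P4→L8→W4→HQ: 12+11+9+13+18+11 = 74
HQ→J5→V6→L8→W4→P4→HQ: 12+11+8+18+5+6 = 60
HQ→J5→V6→L8→P4→W4→HQ: 12+11+8+13+5+11 = 60
HQ→J5→P4→W4→V6→L8→HQ: 12+16+5+10+8+17 = 68
HQ→J5→P4→W4→L8→V6→HQ: 12+16+5+18+8+13 = 72
… (46 more)
HQ→J5→L8→V6→W4→P4→HQ: 12+5+8+10+5+6 = 46  ← best
The minimum is 46.
One optimal route: HQ → J5 → L8 → V6 → W4 → P4 → HQ (or its reverse).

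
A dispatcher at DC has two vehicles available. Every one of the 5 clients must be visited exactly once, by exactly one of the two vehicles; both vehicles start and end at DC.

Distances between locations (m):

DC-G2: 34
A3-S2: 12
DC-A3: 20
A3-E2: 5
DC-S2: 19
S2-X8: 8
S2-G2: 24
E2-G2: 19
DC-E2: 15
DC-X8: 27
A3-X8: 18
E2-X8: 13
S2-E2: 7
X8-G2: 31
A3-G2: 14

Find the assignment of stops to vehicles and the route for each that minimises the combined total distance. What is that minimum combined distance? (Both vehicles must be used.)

122 m — the smallest possible combined total.

Check every non-empty split of the stops between the two vehicles; for each half take its own optimal tour:
  {A3} + {S2, E2, X8, G2}: 40 + 92 = 132
  {S2} + {A3, E2, X8, G2}: 38 + 92 = 130
  {A3, S2} + {E2, X8, G2}: 51 + 92 = 143
  {E2} + {A3, S2, X8, G2}: 30 + 92 = 122
  {A3, E2} + {S2, X8, G2}: 40 + 92 = 132
  {S2, E2} + {A3, X8, G2}: 41 + 92 = 133
  … (15 splits in total)
Best: vehicle 1 DC → E2 → DC = 30; vehicle 2 DC → A3 → G2 → X8 → S2 → DC = 92; combined 122.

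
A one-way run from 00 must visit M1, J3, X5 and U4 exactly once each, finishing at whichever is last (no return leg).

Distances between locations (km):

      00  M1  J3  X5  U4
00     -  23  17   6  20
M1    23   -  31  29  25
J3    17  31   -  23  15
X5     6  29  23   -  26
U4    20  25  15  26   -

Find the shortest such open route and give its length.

Minimum one-way distance = 69 km.

There are 4! = 24 possible orderings.
00 → M1 → J3 → X5 → U4: 23+31+23+26 = 103
00 → M1 → J3 → U4 → X5: 23+31+15+26 = 95
00 → M1 → X5 → J3 → U4: 23+29+23+15 = 90
00 → M1 → X5 → U4 → J3: 23+29+26+15 = 93
00 → M1 → U4 → J3 → X5: 23+25+15+23 = 86
00 → M1 → U4 → X5 → J3: 23+25+26+23 = 97
00 → J3 → M1 → X5 → U4: 17+31+29+26 = 103
00 → J3 → M1 → U4 → X5: 17+31+25+26 = 99
00 → J3 → X5 → M1 → U4: 17+23+29+25 = 94
00 → J3 → X5 → U4 → M1: 17+23+26+25 = 91
00 → J3 → U4 → M1 → X5: 17+15+25+29 = 86
00 → J3 → U4 → X5 → M1: 17+15+26+29 = 87
00 → X5 → M1 → J3 → U4: 6+29+31+15 = 81
00 → X5 → M1 → U4 → J3: 6+29+25+15 = 75
… (10 more)
00 → X5 → J3 → U4 → M1: 6+23+15+25 = 69  ← best
The minimum is 69.
One shortest path: 00 → X5 → J3 → U4 → M1.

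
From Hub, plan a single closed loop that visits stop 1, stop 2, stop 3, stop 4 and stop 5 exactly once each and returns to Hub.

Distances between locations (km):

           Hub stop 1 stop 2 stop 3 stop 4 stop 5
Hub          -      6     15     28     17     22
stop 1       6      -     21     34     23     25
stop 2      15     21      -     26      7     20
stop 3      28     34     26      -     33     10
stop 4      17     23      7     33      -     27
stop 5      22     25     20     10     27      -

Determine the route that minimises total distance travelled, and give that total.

91 km — the shortest possible round trip.

There are 60 distinct closed tours to check (reversals are equivalent).
Hub→stop 1→stop 2→stop 3→stop 4→stop 5→Hub: 6+21+26+33+27+22 = 135
Hub→stop 1→stop 2→stop 3→stop 5→stop 4→Hub: 6+21+26+10+27+17 = 107
Hub→stop 1→stop 2→stop 4→stop 3→stop 5→Hub: 6+21+7+33+10+22 = 99
Hub→stop 1→stop 2→stop 4→stop 5→stop 3→Hub: 6+21+7+27+10+28 = 99
Hub→stop 1→stop 2→stop 5→stop 3→stop 4→Hub: 6+21+20+10+33+17 = 107
Hub→stop 1→stop 2→stop 5→stop 4→stop 3→Hub: 6+21+20+27+33+28 = 135
Hub→stop 1→stop 3→stop 2→stop 4→stop 5→Hub: 6+34+26+7+27+22 = 122
Hub→stop 1→stop 3→stop 2→stop 5→stop 4→Hub: 6+34+26+20+27+17 = 130
Hub→stop 1→stop 3→stop 4→stop 2→stop 5→Hub: 6+34+33+7+20+22 = 122
Hub→stop 1→stop 3→stop 4→stop 5→stop 2→Hub: 6+34+33+27+20+15 = 135
Hub→stop 1→stop 3→stop 5→stop 2→stop 4→Hub: 6+34+10+20+7+17 = 94
Hub→stop 1→stop 3→stop 5→stop 4→stop 2→Hub: 6+34+10+27+7+15 = 99
Hub→stop 1→stop 4→stop 2→stop 3→stop 5→Hub: 6+23+7+26+10+22 = 94
Hub→stop 1→stop 4→stop 2→stop 5→stop 3→Hub: 6+23+7+20+10+28 = 94
… (46 more)
Hub→stop 1→stop 5→stop 3→stop 2→stop 4→Hub: 6+25+10+26+7+17 = 91  ← best
The minimum is 91.
One optimal route: Hub → stop 1 → stop 5 → stop 3 → stop 2 → stop 4 → Hub (or its reverse).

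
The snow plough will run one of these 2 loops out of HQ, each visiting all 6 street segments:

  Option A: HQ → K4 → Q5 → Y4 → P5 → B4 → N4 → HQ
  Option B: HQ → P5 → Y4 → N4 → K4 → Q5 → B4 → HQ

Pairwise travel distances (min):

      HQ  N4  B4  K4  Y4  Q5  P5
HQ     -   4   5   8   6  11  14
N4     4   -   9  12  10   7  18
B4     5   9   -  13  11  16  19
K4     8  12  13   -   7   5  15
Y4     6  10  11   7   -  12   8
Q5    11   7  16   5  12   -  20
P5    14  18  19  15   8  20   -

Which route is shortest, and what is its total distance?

Option A: 8 + 5 + 12 + 8 + 19 + 9 + 4 = 65
Option B: 14 + 8 + 10 + 12 + 5 + 16 + 5 = 70

Shortest is Option A, total 65 min.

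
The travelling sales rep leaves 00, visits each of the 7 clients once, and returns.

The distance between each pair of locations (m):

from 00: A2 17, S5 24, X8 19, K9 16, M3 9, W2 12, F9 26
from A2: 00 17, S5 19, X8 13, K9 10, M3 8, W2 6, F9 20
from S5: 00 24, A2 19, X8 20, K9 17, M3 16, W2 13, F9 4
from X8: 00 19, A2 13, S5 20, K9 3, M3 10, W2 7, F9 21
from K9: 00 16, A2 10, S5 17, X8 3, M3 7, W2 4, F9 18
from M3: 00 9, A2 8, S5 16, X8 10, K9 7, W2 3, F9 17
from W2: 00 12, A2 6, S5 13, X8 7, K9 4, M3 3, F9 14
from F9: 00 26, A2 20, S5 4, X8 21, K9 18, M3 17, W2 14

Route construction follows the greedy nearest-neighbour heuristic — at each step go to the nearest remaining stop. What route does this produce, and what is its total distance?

From 00: distances to unvisited — M3=9, W2=12, K9=16, A2=17, X8=19, S5=24, F9=26. Nearest is M3 (9).
From M3: distances to unvisited — W2=3, K9=7, A2=8, X8=10, S5=16, F9=17. Nearest is W2 (3).
From W2: distances to unvisited — K9=4, A2=6, X8=7, S5=13, F9=14. Nearest is K9 (4).
From K9: distances to unvisited — X8=3, A2=10, S5=17, F9=18. Nearest is X8 (3).
From X8: distances to unvisited — A2=13, S5=20, F9=21. Nearest is A2 (13).
From A2: distances to unvisited — S5=19, F9=20. Nearest is S5 (19).
From S5: distances to unvisited — F9=4. Nearest is F9 (4).
Return F9→00: 26.
Total = 9 + 3 + 4 + 3 + 13 + 19 + 4 + 26 = 81.

81 m along 00 → M3 → W2 → K9 → X8 → A2 → S5 → F9 → 00.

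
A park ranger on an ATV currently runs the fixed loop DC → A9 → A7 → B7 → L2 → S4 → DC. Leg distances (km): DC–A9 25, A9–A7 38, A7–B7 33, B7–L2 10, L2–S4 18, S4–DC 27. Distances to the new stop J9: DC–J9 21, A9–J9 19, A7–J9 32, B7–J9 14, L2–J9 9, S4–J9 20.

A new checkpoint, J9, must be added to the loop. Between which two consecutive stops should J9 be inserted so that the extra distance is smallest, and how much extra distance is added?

Minimum extra distance: 11 km, inserting J9 between L2 and S4.

Insertion cost between consecutive stops i–j is d(i,J9) + d(J9,j) − d(i,j):
  between DC and A9: 21 + 19 − 25 = 15
  between A9 and A7: 19 + 32 − 38 = 13
  between A7 and B7: 32 + 14 − 33 = 13
  between B7 and L2: 14 + 9 − 10 = 13
  between L2 and S4: 9 + 20 − 18 = 11
  between S4 and DC: 20 + 21 − 27 = 14
Cheapest insertion is between L2 and S4, adding 11.
New total = 151 + 11 = 162.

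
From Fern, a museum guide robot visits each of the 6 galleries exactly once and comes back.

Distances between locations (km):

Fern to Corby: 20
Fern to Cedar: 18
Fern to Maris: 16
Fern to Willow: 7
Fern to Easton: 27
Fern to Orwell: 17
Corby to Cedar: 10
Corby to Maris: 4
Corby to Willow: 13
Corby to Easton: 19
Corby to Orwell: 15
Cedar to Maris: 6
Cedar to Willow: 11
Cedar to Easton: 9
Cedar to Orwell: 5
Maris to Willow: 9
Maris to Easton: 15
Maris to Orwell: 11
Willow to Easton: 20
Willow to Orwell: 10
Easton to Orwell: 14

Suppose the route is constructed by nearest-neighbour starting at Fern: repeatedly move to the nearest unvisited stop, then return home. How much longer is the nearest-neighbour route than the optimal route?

Fern: Willow=7, Maris=16, Orwell=17, Cedar=18, Corby=20, Easton=27 ⇒ Willow
Willow: Maris=9, Orwell=10, Cedar=11, Corby=13, Easton=20 ⇒ Maris
Maris: Corby=4, Cedar=6, Orwell=11, Easton=15 ⇒ Corby
Corby: Cedar=10, Orwell=15, Easton=19 ⇒ Cedar
Cedar: Orwell=5, Easton=9 ⇒ Orwell
Orwell: Easton=14 ⇒ Easton
NN route Fern → Willow → Maris → Corby → Cedar → Orwell → Easton → Fern costs 76.
Optimal: Fern → Corby → Maris → Cedar → Easton → Orwell → Willow → Fern costs 70 (by enumerating all 360 distinct tours).
Excess = 76 − 70 = 6.

The nearest-neighbour route is 6 km longer than optimal.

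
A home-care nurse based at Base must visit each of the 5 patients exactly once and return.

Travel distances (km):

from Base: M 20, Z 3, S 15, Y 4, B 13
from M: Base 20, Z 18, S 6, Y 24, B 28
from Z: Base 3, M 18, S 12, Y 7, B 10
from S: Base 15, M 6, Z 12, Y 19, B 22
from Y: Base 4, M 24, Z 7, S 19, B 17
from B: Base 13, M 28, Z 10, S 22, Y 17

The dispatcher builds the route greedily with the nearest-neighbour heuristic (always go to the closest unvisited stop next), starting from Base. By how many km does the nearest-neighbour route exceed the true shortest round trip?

Base: Z=3, Y=4, B=13, S=15, M=20 ⇒ Z
Z: Y=7, B=10, S=12, M=18 ⇒ Y
Y: B=17, S=19, M=24 ⇒ B
B: S=22, M=28 ⇒ S
S: M=6 ⇒ M
NN route Base → Z → Y → B → S → M → Base costs 75.
Optimal: Base → M → S → Z → B → Y → Base costs 69 (by enumerating all 60 distinct tours).
Excess = 75 − 69 = 6.

6 km longer than the optimal tour.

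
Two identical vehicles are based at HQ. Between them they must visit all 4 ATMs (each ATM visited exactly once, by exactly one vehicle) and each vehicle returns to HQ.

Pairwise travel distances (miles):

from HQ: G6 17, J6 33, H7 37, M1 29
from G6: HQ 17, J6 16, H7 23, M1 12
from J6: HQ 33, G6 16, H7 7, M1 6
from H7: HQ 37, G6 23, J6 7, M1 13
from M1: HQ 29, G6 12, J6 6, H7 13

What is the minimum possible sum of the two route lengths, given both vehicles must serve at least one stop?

Check every non-empty split of the stops between the two vehicles; for each half take its own optimal tour:
  {G6} + {J6, H7, M1}: 34 + 79 = 113
  {J6} + {G6, H7, M1}: 66 + 79 = 145
  {G6, J6} + {H7, M1}: 66 + 79 = 145
  {H7} + {G6, J6, M1}: 74 + 68 = 142
  {G6, H7} + {J6, M1}: 77 + 68 = 145
  {J6, H7} + {G6, M1}: 77 + 58 = 135
  … (7 splits in total)
Best: vehicle 1 HQ → G6 → HQ = 34; vehicle 2 HQ → H7 → J6 → M1 → HQ = 79; combined 113.

113 miles — the smallest possible combined total.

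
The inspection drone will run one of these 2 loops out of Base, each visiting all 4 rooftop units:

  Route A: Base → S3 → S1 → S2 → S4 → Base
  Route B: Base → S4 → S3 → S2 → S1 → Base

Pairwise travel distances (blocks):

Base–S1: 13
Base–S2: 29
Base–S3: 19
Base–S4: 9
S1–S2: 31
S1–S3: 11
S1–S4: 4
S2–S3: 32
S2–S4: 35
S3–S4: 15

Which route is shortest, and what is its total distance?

Shortest is Route B, total 100 blocks.

Route A: 19 + 11 + 31 + 35 + 9 = 105
Route B: 9 + 15 + 32 + 31 + 13 = 100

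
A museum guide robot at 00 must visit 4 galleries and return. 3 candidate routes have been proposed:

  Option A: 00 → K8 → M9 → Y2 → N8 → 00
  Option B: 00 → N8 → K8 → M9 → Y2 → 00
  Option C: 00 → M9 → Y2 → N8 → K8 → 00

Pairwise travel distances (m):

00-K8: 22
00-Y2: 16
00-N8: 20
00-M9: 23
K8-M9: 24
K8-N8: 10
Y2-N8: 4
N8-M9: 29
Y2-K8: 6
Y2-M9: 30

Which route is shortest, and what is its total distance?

Option A: 22 + 24 + 30 + 4 + 20 = 100
Option B: 20 + 10 + 24 + 30 + 16 = 100
Option C: 23 + 30 + 4 + 10 + 22 = 89

89 m — Option C is the shortest.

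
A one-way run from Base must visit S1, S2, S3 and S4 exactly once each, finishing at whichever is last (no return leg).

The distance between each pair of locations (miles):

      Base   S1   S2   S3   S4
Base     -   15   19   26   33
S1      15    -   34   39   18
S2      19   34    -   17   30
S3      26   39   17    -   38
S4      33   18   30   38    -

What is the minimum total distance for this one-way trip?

There are 4! = 24 possible orderings.
Base - S1 - S2 - S3 - S4: 15+34+17+38 = 104
Base - S1 - S2 - S4 - S3: 15+34+30+38 = 117
Base - S1 - S3 - S2 - S4: 15+39+17+30 = 101
Base - S1 - S3 - S4 - S2: 15+39+38+30 = 122
Base - S1 - S4 - S2 - S3: 15+18+30+17 = 80
Base - S1 - S4 - S3 - S2: 15+18+38+17 = 88
Base - S2 - S1 - S3 - S4: 19+34+39+38 = 130
Base - S2 - S1 - S4 - S3: 19+34+18+38 = 109
Base - S2 - S3 - S1 - S4: 19+17+39+18 = 93
Base - S2 - S3 - S4 - S1: 19+17+38+18 = 92
Base - S2 - S4 - S1 - S3: 19+30+18+39 = 106
Base - S2 - S4 - S3 - S1: 19+30+38+39 = 126
Base - S3 - S1 - S2 - S4: 26+39+34+30 = 129
Base - S3 - S1 - S4 - S2: 26+39+18+30 = 113
… (10 more)
The minimum is 80.
One shortest path: Base → S1 → S4 → S2 → S3.

Minimum one-way distance = 80 miles.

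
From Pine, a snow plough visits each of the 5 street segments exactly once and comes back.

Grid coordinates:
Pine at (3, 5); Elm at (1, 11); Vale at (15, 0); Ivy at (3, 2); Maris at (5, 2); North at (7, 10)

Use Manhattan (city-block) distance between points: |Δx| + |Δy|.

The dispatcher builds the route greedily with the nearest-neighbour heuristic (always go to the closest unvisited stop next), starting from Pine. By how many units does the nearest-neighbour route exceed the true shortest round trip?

Pine: Ivy=3, Maris=5, Elm=8, North=9, Vale=17 ⇒ Ivy
Ivy: Maris=2, Elm=11, North=12, Vale=14 ⇒ Maris
Maris: North=10, Vale=12, Elm=13 ⇒ North
North: Elm=7, Vale=18 ⇒ Elm
Elm: Vale=25 ⇒ Vale
NN route Pine → Ivy → Maris → North → Elm → Vale → Pine costs 64.
Optimal: Pine → Elm → North → Vale → Maris → Ivy → Pine costs 50 (by enumerating all 60 distinct tours).
Excess = 64 − 50 = 14.

14 longer than the optimal tour.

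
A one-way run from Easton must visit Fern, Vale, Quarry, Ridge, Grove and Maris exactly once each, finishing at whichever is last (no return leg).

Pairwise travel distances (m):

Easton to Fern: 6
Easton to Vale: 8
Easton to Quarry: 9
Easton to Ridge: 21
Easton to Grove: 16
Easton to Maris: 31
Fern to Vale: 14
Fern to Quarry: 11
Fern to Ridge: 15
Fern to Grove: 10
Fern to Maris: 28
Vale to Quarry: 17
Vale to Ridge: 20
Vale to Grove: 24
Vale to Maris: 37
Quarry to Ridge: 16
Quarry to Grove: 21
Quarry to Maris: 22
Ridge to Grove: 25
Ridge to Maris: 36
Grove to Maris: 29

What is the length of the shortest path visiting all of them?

94 m — the minimum one-way total.

There are 6! = 720 possible orderings.
Easton - Fern - Vale - Quarry - Ridge - Grove - Maris: 6+14+17+16+25+29 = 107
Easton - Fern - Vale - Quarry - Ridge - Maris - Grove: 6+14+17+16+36+29 = 118
Easton - Fern - Vale - Quarry - Grove - Ridge - Maris: 6+14+17+21+25+36 = 119
Easton - Fern - Vale - Quarry - Grove - Maris - Ridge: 6+14+17+21+29+36 = 123
Easton - Fern - Vale - Quarry - Maris - Ridge - Grove: 6+14+17+22+36+25 = 120
Easton - Fern - Vale - Quarry - Maris - Grove - Ridge: 6+14+17+22+29+25 = 113
Easton - Fern - Vale - Ridge - Quarry - Grove - Maris: 6+14+20+16+21+29 = 106
Easton - Fern - Vale - Ridge - Quarry - Maris - Grove: 6+14+20+16+22+29 = 107
… (712 more)
Easton - Vale - Ridge - Quarry - Fern - Grove - Maris: 8+20+16+11+10+29 = 94  ← best
The minimum is 94.
One shortest path: Easton → Vale → Ridge → Quarry → Fern → Grove → Maris.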